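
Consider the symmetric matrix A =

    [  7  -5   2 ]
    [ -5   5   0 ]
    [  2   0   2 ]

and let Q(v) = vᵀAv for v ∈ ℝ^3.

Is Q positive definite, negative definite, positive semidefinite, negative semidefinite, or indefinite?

positive semidefinite

Row-reducing A symmetrically gives the diagonal entries 7, 10/7, 0.
That gives 2 positive, 1 zero pivots.
Hence Q is positive semidefinite.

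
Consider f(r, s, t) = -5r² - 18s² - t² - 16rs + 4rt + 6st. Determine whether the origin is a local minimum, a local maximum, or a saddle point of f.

local maximum

The Hessian at the origin is H = [[-10, -16, 4], [-16, -36, 6], [4, 6, -2]].
Symmetric row and column elimination reduces H to a congruent diagonal form with pivots -10, -52/5, -5/13.
Counting signs: 3 negative.
H is negative definite, so the origin is a strict local maximum.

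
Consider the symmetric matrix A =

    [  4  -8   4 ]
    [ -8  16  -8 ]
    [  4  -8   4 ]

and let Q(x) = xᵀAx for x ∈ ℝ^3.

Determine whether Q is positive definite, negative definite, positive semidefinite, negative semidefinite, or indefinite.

positive semidefinite

Congruent diagonalization of A (simultaneous row and column reduction) yields pivots 4, 0, 0.
Counting signs: 1 positive, 2 zero.
Hence Q is positive semidefinite.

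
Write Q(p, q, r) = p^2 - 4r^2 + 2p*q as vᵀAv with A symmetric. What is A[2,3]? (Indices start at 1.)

0

The coefficient of q·r in Q is 0. For a symmetric A this equals A[2,3] + A[3,2] = 2·A[2,3].
So A[2,3] = 0/2 = 0.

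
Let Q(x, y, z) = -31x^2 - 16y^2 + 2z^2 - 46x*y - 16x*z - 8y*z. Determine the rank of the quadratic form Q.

The associated matrix is A = [[-31, -23, -8], [-23, -16, -4], [-8, -4, 2]].
Applying the same elementary operations to the rows and columns of A produces a congruent diagonal matrix with entries -31, 33/31, 6/11.
Counting signs: 2 positive, 1 negative.
The rank is the number of nonzero pivots: 3.

3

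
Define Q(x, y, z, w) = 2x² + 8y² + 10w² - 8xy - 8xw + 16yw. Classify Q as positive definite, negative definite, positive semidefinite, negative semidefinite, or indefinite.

positive semidefinite

Write A = [[2, -4, 0, -4], [-4, 8, 0, 8], [0, 0, 0, 0], [-4, 8, 0, 10]].
Symmetric row and column elimination reduces A to a congruent diagonal form with pivots 2, 0, 0, 2.
Counting signs: 2 positive, 2 zero.
Hence Q is positive semidefinite.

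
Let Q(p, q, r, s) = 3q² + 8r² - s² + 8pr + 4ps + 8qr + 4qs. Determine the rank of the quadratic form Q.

The symmetric matrix is A = [[0, 0, 4, 2], [0, 3, 4, 2], [4, 4, 8, 0], [2, 2, 0, -1]].
Row reduction of A gives 4 nonzero rows, so rank A = 4.

4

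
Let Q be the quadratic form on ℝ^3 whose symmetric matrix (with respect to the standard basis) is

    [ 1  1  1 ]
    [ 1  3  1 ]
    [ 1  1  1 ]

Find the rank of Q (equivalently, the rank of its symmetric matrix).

Congruent diagonalization of A (simultaneous row and column reduction) yields pivots 1, 2, 0.
Counting signs: 2 positive, 1 zero.
The rank is the number of nonzero pivots: 2.

2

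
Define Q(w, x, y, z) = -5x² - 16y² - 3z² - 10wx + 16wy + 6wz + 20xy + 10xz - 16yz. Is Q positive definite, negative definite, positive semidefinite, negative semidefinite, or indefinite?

indefinite

The symmetric matrix is A = [[0, -5, 8, 3], [-5, -5, 10, 5], [8, 10, -16, -8], [3, 5, -8, -3]].
A is congruent to a diagonal matrix with 3 positive, 1 negative and 0 zero entries, so Q is indefinite.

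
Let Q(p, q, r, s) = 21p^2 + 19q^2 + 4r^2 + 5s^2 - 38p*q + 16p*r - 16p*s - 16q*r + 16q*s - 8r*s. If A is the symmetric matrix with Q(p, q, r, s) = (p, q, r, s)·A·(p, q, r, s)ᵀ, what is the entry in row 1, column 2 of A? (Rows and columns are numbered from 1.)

-19

The coefficient of p·q in Q is -38. For a symmetric A this equals A[1,2] + A[2,1] = 2·A[1,2].
So A[1,2] = -38/2 = -19.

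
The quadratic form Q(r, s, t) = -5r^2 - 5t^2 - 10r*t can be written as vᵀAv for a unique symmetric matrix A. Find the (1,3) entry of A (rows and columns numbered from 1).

The coefficient of r·t in Q is -10. For a symmetric A this equals A[1,3] + A[3,1] = 2·A[1,3].
So A[1,3] = -10/2 = -5.

-5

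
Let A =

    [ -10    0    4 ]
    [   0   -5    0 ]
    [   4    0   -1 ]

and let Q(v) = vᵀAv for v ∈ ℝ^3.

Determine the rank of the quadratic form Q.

3

Applying the same elementary operations to the rows and columns of A produces a congruent diagonal matrix with entries -10, -5, 3/5.
So there are 1 positive, 2 negative pivots.
The rank is the number of nonzero pivots: 3.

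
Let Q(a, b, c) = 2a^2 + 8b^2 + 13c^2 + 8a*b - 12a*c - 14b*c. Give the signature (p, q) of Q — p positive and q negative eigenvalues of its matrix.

The symmetric matrix is A = [[2, 4, -6], [4, 8, -7], [-6, -7, 13]].
By Sylvester's law of inertia any congruent diagonalization of A has 2 positive, 1 negative and 0 zero entries.

(2, 1)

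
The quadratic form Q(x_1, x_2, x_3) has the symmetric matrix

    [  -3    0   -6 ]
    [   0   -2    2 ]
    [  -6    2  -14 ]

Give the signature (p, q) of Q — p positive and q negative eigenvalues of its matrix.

Row-reducing A symmetrically gives the diagonal entries -3, -2, 0.
That gives 2 negative, 1 zero pivots.

(0, 2)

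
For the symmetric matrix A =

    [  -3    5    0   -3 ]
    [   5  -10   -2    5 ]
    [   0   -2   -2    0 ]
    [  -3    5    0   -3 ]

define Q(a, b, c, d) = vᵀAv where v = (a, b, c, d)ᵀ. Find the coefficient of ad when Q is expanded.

-6

The coefficient of ad is A[1,4] + A[4,1] = 2·(-3) = -6.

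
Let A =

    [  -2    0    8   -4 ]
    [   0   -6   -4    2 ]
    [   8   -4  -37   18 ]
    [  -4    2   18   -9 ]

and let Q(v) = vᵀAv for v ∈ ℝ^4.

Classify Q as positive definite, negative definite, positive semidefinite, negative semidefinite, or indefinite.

negative definite

Leading principal minors: Δ_1 = -2, Δ_2 = 12, Δ_3 = -28, Δ_4 = 4.
The signs alternate starting with Δ_1 < 0, so by Sylvester's criterion Q is negative definite.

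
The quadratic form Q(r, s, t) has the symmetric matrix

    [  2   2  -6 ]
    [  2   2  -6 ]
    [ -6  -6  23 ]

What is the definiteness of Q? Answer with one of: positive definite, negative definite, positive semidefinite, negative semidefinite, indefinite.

positive semidefinite

Applying the same elementary operations to the rows and columns of A produces a congruent diagonal matrix with entries 2, 0, 5.
That gives 2 positive, 1 zero pivots.
Hence Q is positive semidefinite.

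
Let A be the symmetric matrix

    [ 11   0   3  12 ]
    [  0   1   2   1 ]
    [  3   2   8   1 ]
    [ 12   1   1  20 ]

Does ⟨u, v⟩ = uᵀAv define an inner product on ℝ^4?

Leading principal minors: Δ_1 = 11, Δ_2 = 11, Δ_3 = 35, Δ_4 = 6.
All leading principal minors are positive, so by Sylvester's criterion Q is positive definite.
⟨·,·⟩ is an inner product exactly when A is positive definite.

yes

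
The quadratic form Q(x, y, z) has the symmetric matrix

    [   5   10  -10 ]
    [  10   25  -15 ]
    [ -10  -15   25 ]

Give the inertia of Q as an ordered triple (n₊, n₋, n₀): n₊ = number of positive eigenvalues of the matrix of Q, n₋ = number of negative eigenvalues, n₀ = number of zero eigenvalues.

Row-reducing A symmetrically gives the diagonal entries 5, 5, 0.
That gives 2 positive, 1 zero pivots.

(2, 0, 1)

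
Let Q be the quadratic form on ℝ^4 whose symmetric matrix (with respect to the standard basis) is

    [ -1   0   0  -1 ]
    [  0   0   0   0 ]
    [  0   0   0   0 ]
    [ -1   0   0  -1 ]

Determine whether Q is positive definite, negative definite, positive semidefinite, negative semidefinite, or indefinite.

negative semidefinite

Symmetric row and column elimination reduces A to a congruent diagonal form with pivots -1, 0, 0, 0.
So there are 1 negative, 3 zero pivots.
Hence Q is negative semidefinite.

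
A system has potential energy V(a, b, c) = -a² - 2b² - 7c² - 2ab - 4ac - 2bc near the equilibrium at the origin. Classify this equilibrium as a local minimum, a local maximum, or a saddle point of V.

The Hessian at the origin is H = [[-2, -2, -4], [-2, -4, -2], [-4, -2, -14]].
Congruent diagonalization of H (simultaneous row and column reduction) yields pivots -2, -2, -4.
Counting signs: 3 negative.
H is negative definite, so the origin is a strict local maximum.

local maximum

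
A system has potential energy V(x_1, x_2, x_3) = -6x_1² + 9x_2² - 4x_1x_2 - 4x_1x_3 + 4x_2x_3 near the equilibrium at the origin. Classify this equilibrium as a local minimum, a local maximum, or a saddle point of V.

The Hessian at the origin is H = [[-12, -4, -4], [-4, 18, 4], [-4, 4, 0]].
Symmetric row and column elimination reduces H to a congruent diagonal form with pivots -12, 58/3, -4/29.
Counting signs: 1 positive, 2 negative.
H is indefinite, so the origin is a saddle point.

saddle point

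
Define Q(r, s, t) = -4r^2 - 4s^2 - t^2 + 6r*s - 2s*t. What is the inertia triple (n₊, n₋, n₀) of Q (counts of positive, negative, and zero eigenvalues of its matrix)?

Write A = [[-4, 3, 0], [3, -4, -1], [0, -1, -1]].
Applying the same elementary operations to the rows and columns of A produces a congruent diagonal matrix with entries -4, -7/4, -3/7.
So there are 3 negative pivots.

(0, 3, 0)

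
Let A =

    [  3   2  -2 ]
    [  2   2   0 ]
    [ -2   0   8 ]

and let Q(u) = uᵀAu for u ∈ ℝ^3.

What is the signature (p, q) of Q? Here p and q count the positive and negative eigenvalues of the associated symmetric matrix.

Row-reducing A symmetrically gives the diagonal entries 3, 2/3, 4.
Counting signs: 3 positive.

(3, 0)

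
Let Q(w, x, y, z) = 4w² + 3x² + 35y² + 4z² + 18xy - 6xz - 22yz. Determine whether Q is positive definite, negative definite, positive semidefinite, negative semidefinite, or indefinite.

The symmetric matrix of Q is A = [[4, 0, 0, 0], [0, 3, 9, -3], [0, 9, 35, -11], [0, -3, -11, 4]].
Leading principal minors: Δ_1 = 4, Δ_2 = 12, Δ_3 = 96, Δ_4 = 48.
All leading principal minors are positive, so by Sylvester's criterion Q is positive definite.

positive definite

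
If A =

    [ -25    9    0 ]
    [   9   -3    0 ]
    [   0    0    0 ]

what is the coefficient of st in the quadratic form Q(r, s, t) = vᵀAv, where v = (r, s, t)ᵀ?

0

The coefficient of st is A[2,3] + A[3,2] = 2·0 = 0.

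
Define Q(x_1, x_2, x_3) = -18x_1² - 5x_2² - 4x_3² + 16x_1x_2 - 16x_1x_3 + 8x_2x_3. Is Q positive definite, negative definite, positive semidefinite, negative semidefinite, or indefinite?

The symmetric matrix is A = [[-18, 8, -8], [8, -5, 4], [-8, 4, -4]].
Symmetric row and column elimination reduces A to a congruent diagonal form with pivots -18, -13/9, -4/13.
That gives 3 negative pivots.
Hence Q is negative definite.

negative definite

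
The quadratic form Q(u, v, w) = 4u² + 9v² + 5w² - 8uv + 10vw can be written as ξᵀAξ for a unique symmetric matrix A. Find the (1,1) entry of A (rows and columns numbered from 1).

4

The coefficient of u² in Q is 4, and that is exactly A[1,1].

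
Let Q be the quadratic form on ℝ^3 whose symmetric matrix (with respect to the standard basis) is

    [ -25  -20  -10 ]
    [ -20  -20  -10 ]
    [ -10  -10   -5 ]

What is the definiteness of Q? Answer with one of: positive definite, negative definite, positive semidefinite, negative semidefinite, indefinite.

Symmetric row and column elimination reduces A to a congruent diagonal form with pivots -25, -4, 0.
That gives 2 negative, 1 zero pivots.
Hence Q is negative semidefinite.

negative semidefinite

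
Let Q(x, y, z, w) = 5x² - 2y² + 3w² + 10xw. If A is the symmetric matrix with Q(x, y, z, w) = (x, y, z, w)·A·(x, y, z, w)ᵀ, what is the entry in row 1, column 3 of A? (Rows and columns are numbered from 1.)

0

The coefficient of x·z in Q is 0. For a symmetric A this equals A[1,3] + A[3,1] = 2·A[1,3].
So A[1,3] = 0/2 = 0.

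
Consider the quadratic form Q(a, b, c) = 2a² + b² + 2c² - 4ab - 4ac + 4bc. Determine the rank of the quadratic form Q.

The associated matrix is A = [[2, -2, -2], [-2, 1, 2], [-2, 2, 2]].
Symmetric row and column elimination reduces A to a congruent diagonal form with pivots 2, -1, 0.
That gives 1 positive, 1 negative, 1 zero pivots.
The rank is the number of nonzero pivots: 2.

2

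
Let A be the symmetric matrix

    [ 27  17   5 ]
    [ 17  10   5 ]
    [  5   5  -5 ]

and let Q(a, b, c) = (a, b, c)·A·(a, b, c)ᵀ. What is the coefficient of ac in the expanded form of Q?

10

The coefficient of ac is A[1,3] + A[3,1] = 2·5 = 10.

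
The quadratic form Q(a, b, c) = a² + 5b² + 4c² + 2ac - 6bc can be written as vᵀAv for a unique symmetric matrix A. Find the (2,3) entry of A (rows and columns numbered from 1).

The coefficient of b·c in Q is -6. For a symmetric A this equals A[2,3] + A[3,2] = 2·A[2,3].
So A[2,3] = -6/2 = -3.

-3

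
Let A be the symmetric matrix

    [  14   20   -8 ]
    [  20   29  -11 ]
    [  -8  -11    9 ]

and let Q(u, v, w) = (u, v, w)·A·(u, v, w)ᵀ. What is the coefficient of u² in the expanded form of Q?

14

The coefficient of u² is the diagonal entry A[1,1] = 14.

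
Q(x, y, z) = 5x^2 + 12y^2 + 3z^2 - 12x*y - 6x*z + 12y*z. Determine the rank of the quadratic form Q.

2

Write A = [[5, -6, -3], [-6, 12, 6], [-3, 6, 3]].
Symmetric row and column elimination reduces A to a congruent diagonal form with pivots 5, 24/5, 0.
That gives 2 positive, 1 zero pivots.
The rank is the number of nonzero pivots: 2.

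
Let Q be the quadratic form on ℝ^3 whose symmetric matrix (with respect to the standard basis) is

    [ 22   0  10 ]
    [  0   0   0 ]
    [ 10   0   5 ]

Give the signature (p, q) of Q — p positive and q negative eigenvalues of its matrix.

(2, 0)

Row-reducing A symmetrically gives the diagonal entries 22, 0, 5/11.
That gives 2 positive, 1 zero pivots.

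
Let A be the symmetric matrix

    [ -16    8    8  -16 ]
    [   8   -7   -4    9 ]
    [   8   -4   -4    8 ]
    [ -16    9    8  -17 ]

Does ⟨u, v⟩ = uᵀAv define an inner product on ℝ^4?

Row-reducing A symmetrically gives the diagonal entries -16, -3, 0, -2/3.
So there are 3 negative, 1 zero pivots.
Hence Q is negative semidefinite.
⟨·,·⟩ is an inner product exactly when A is positive definite.

no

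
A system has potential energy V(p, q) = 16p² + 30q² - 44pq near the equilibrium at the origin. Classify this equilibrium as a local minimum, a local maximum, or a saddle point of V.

The Hessian at the origin is H = [[32, -44], [-44, 60]].
det H = 32·60 − (-44)² = -16 < 0, so H is indefinite.
Therefore the origin is a saddle point.

saddle point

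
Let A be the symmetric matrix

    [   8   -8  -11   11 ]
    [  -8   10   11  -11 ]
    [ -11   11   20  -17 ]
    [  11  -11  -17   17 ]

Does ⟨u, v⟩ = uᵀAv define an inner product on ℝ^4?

Row-reducing A symmetrically gives the diagonal entries 8, 2, 39/8, 15/13.
That gives 4 positive pivots.
Hence Q is positive definite.
⟨·,·⟩ is an inner product exactly when A is positive definite.

yes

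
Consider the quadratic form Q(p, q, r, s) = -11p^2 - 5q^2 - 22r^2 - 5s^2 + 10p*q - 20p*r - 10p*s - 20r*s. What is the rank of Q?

The associated matrix is A = [[-11, 5, -10, -5], [5, -5, 0, 0], [-10, 0, -22, -10], [-5, 0, -10, -5]].
An LDLᵀ factorisation of A has diagonal entries -11, -30/11, -16/3, -5/16.
So there are 4 negative pivots.
The rank is the number of nonzero pivots: 4.

4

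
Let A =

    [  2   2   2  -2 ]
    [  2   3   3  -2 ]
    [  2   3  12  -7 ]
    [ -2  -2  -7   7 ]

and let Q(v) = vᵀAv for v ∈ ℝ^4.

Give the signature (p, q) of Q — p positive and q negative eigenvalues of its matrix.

(4, 0)

Congruent diagonalization of A (simultaneous row and column reduction) yields pivots 2, 1, 9, 20/9.
That gives 4 positive pivots.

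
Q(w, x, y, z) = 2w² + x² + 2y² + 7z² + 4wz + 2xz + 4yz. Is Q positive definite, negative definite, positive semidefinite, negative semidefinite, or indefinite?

positive definite

Write A = [[2, 0, 0, 2], [0, 1, 0, 1], [0, 0, 2, 2], [2, 1, 2, 7]].
Symmetric row and column elimination reduces A to a congruent diagonal form with pivots 2, 1, 2, 2.
So there are 4 positive pivots.
Hence Q is positive definite.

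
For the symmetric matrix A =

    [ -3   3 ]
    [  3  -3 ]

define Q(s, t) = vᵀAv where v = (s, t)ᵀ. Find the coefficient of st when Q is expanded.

The coefficient of st is A[1,2] + A[2,1] = 2·3 = 6.

6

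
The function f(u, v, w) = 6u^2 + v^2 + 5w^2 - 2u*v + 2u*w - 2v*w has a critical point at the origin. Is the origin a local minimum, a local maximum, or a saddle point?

The Hessian at the origin is H = [[12, -2, 2], [-2, 2, -2], [2, -2, 10]].
Congruent diagonalization of H (simultaneous row and column reduction) yields pivots 12, 5/3, 8.
Counting signs: 3 positive.
H is positive definite, so the origin is a strict local minimum.

local minimum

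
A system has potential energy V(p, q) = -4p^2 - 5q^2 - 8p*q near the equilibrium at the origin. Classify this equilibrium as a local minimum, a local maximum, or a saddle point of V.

The Hessian at the origin is H = [[-8, -8], [-8, -10]].
det H = -8·-10 − (-8)² = 16 > 0 and H[1,1] = -8 < 0, so H is negative definite.
Therefore the origin is a local maximum.

local maximum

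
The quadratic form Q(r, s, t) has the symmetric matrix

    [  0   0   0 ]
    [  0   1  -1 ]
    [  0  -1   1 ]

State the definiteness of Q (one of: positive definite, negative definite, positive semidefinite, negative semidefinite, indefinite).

Applying the same elementary operations to the rows and columns of A produces a congruent diagonal matrix with entries 0, 1, 0.
So there are 1 positive, 2 zero pivots.
Hence Q is positive semidefinite.

positive semidefinite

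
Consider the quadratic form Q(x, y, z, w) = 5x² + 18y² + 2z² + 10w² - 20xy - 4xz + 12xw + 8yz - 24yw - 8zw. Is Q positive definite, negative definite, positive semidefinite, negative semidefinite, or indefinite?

indefinite

The symmetric matrix is A = [[5, -10, -2, 6], [-10, 18, 4, -12], [-2, 4, 2, -4], [6, -12, -4, 10]].
Applying the same elementary operations to the rows and columns of A produces a congruent diagonal matrix with entries 5, -2, 6/5, 2/3.
That gives 3 positive, 1 negative pivots.
Hence Q is indefinite.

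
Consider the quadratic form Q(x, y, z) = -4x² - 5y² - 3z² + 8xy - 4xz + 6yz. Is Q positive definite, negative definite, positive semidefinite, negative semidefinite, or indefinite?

negative definite

Write A = [[-4, 4, -2], [4, -5, 3], [-2, 3, -3]].
Symmetric row and column elimination reduces A to a congruent diagonal form with pivots -4, -1, -1.
So there are 3 negative pivots.
Hence Q is negative definite.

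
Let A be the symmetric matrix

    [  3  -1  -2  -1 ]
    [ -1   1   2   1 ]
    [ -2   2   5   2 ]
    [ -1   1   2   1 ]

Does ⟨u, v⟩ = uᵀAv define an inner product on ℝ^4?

no

Row-reducing A symmetrically gives the diagonal entries 3, 2/3, 1, 0.
Counting signs: 3 positive, 1 zero.
Hence Q is positive semidefinite.
⟨·,·⟩ is an inner product exactly when A is positive definite.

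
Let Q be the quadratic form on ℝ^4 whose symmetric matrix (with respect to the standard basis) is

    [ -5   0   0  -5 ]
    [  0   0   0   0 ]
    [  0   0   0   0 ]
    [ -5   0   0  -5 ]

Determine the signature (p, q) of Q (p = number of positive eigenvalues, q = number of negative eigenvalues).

(0, 1)

Row-reducing A symmetrically gives the diagonal entries -5, 0, 0, 0.
That gives 1 negative, 3 zero pivots.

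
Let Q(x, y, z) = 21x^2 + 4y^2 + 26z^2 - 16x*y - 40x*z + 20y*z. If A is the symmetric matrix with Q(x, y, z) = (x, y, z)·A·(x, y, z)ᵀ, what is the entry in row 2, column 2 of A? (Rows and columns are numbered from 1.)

The coefficient of y^2 in Q is 4, and that is exactly A[2,2].

4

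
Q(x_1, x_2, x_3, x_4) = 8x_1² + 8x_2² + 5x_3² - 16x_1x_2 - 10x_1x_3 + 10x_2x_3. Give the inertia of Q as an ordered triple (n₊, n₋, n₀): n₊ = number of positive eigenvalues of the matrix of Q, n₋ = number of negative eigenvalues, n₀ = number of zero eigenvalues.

(2, 0, 2)

Write A = [[8, -8, -5, 0], [-8, 8, 5, 0], [-5, 5, 5, 0], [0, 0, 0, 0]].
Applying the same elementary operations to the rows and columns of A produces a congruent diagonal matrix with entries 8, 0, 15/8, 0.
That gives 2 positive, 2 zero pivots.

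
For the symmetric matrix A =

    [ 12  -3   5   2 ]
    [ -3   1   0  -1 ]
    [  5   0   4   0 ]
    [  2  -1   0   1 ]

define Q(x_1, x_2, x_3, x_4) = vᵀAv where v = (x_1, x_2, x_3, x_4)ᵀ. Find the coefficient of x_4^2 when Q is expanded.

1

The coefficient of x_4^2 is the diagonal entry A[4,4] = 1.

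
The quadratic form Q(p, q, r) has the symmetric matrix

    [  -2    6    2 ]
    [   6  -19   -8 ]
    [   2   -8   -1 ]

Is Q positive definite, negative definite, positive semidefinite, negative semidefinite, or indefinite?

Applying the same elementary operations to the rows and columns of A produces a congruent diagonal matrix with entries -2, -1, 5.
Counting signs: 1 positive, 2 negative.
Hence Q is indefinite.

indefinite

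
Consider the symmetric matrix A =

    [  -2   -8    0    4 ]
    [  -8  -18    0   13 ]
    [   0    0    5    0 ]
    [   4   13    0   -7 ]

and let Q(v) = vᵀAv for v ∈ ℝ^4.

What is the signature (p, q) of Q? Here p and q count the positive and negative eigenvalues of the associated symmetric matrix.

(3, 1)

Applying the same elementary operations to the rows and columns of A produces a congruent diagonal matrix with entries -2, 14, 5, 5/14.
So there are 3 positive, 1 negative pivots.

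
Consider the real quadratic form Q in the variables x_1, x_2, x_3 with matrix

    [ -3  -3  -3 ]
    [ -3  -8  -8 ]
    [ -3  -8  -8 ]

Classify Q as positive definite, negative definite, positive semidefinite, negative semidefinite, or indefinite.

negative semidefinite

Applying the same elementary operations to the rows and columns of A produces a congruent diagonal matrix with entries -3, -5, 0.
That gives 2 negative, 1 zero pivots.
Hence Q is negative semidefinite.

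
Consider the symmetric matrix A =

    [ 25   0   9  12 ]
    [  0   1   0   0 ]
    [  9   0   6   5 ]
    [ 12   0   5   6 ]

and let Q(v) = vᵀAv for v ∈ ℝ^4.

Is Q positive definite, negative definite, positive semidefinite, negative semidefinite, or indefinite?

positive definite

Leading principal minors: Δ_1 = 25, Δ_2 = 25, Δ_3 = 69, Δ_4 = 5.
All leading principal minors are positive, so by Sylvester's criterion Q is positive definite.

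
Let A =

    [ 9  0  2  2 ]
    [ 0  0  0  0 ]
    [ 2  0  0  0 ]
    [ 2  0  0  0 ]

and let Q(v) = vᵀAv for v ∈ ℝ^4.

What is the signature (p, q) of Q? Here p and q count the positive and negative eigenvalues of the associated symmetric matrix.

(1, 1)

Symmetric row and column elimination reduces A to a congruent diagonal form with pivots 9, 0, -4/9, 0.
That gives 1 positive, 1 negative, 2 zero pivots.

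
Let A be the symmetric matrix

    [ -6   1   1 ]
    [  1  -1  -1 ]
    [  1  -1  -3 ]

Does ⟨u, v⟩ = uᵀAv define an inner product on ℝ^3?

Congruent diagonalization of A (simultaneous row and column reduction) yields pivots -6, -5/6, -2.
That gives 3 negative pivots.
Hence Q is negative definite.
⟨·,·⟩ is an inner product exactly when A is positive definite.

no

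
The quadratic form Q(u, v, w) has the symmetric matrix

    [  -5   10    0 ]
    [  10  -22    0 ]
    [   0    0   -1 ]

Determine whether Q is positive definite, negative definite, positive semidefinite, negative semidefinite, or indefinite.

Applying the same elementary operations to the rows and columns of A produces a congruent diagonal matrix with entries -5, -2, -1.
So there are 3 negative pivots.
Hence Q is negative definite.

negative definite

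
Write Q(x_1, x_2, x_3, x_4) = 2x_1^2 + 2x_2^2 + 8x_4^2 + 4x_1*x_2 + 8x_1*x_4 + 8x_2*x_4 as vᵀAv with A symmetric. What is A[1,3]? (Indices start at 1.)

0

The coefficient of x_1·x_3 in Q is 0. For a symmetric A this equals A[1,3] + A[3,1] = 2·A[1,3].
So A[1,3] = 0/2 = 0.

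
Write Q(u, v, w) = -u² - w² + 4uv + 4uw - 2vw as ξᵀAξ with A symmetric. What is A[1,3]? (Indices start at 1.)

The coefficient of u·w in Q is 4. For a symmetric A this equals A[1,3] + A[3,1] = 2·A[1,3].
So A[1,3] = 4/2 = 2.

2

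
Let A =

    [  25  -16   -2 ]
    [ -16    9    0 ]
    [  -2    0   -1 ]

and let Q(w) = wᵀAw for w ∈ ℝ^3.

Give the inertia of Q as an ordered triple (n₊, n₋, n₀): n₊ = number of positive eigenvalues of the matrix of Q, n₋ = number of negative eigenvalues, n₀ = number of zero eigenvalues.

(2, 1, 0)

An LDLᵀ factorisation of A has diagonal entries 25, -31/25, 5/31.
That gives 2 positive, 1 negative pivots.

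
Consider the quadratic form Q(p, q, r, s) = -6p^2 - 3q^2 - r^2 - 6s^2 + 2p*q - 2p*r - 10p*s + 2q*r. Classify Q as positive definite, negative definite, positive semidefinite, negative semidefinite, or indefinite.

negative definite

The symmetric matrix is A = [[-6, 1, -1, -5], [1, -3, 1, 0], [-1, 1, -1, 0], [-5, 0, 0, -6]].
Symmetric row and column elimination reduces A to a congruent diagonal form with pivots -6, -17/6, -10/17, -1.
So there are 4 negative pivots.
Hence Q is negative definite.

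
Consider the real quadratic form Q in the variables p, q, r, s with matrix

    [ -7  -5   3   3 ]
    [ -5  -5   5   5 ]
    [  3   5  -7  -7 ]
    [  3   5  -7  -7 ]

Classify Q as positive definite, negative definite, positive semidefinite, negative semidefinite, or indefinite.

Row-reducing A symmetrically gives the diagonal entries -7, -10/7, 0, 0.
That gives 2 negative, 2 zero pivots.
Hence Q is negative semidefinite.

negative semidefinite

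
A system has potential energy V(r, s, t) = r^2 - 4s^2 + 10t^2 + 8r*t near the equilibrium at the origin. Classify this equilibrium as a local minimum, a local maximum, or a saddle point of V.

saddle point

The Hessian at the origin is H = [[2, 0, 8], [0, -8, 0], [8, 0, 20]].
Symmetric row and column elimination reduces H to a congruent diagonal form with pivots 2, -8, -12.
Counting signs: 1 positive, 2 negative.
H is indefinite, so the origin is a saddle point.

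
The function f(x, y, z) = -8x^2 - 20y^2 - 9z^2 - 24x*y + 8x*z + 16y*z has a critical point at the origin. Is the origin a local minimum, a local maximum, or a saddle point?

local maximum

The Hessian at the origin is H = [[-16, -24, 8], [-24, -40, 16], [8, 16, -18]].
Row-reducing H symmetrically gives the diagonal entries -16, -4, -10.
So there are 3 negative pivots.
H is negative definite, so the origin is a strict local maximum.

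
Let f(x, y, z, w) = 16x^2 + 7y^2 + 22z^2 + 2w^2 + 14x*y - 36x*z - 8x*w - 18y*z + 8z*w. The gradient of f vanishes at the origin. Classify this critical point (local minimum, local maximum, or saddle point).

The Hessian at the origin is H = [[32, 14, -36, -8], [14, 14, -18, 0], [-36, -18, 44, 8], [-8, 0, 8, 4]].
An LDLᵀ factorisation of H has diagonal entries 32, 63/8, 20/7, 4/9.
Counting signs: 4 positive.
H is positive definite, so the origin is a strict local minimum.

local minimum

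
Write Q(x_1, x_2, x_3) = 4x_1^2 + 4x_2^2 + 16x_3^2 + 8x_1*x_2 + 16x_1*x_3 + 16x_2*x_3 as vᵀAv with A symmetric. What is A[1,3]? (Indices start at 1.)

The coefficient of x_1·x_3 in Q is 16. For a symmetric A this equals A[1,3] + A[3,1] = 2·A[1,3].
So A[1,3] = 16/2 = 8.

8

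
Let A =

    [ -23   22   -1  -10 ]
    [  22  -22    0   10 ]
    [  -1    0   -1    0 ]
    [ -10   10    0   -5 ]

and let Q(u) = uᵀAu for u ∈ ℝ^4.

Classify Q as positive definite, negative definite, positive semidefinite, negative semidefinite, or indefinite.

Congruent diagonalization of A (simultaneous row and column reduction) yields pivots -23, -22/23, 0, -5/11.
Counting signs: 3 negative, 1 zero.
Hence Q is negative semidefinite.

negative semidefinite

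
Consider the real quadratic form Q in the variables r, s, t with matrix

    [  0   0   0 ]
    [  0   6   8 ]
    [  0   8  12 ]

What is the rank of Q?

Congruent diagonalization of A (simultaneous row and column reduction) yields pivots 0, 6, 4/3.
That gives 2 positive, 1 zero pivots.
The rank is the number of nonzero pivots: 2.

2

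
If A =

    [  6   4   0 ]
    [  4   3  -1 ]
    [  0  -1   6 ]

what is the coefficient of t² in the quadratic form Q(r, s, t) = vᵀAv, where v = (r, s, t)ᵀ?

The coefficient of t² is the diagonal entry A[3,3] = 6.

6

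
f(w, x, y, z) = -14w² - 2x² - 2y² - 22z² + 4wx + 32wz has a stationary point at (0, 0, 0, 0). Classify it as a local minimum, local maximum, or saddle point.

The Hessian at the origin is H = [[-28, 4, 0, 32], [4, -4, 0, 0], [0, 0, -4, 0], [32, 0, 0, -44]].
Row-reducing H symmetrically gives the diagonal entries -28, -24/7, -4, -4/3.
Counting signs: 4 negative.
H is negative definite, so the origin is a strict local maximum.

local maximum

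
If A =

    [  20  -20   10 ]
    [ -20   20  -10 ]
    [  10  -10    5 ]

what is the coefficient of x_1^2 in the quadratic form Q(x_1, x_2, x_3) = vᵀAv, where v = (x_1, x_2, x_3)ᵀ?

20

The coefficient of x_1^2 is the diagonal entry A[1,1] = 20.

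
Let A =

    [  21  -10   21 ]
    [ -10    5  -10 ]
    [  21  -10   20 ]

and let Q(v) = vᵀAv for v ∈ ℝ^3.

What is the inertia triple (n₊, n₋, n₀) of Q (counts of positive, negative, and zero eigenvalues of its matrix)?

(2, 1, 0)

Row-reducing A symmetrically gives the diagonal entries 21, 5/21, -1.
That gives 2 positive, 1 negative pivots.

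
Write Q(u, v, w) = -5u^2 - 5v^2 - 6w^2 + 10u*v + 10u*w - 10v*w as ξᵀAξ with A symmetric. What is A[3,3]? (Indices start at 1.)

-6

The coefficient of w^2 in Q is -6, and that is exactly A[3,3].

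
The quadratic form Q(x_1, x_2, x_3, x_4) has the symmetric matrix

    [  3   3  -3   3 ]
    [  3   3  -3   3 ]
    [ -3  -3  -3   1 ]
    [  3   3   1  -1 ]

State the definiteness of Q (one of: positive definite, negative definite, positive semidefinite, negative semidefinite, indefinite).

Row-reducing A symmetrically gives the diagonal entries 3, 0, -6, -4/3.
Counting signs: 1 positive, 2 negative, 1 zero.
Hence Q is indefinite.

indefinite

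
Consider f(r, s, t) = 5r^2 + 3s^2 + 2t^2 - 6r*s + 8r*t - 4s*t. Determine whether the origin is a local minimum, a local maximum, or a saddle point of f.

saddle point

The Hessian at the origin is H = [[10, -6, 8], [-6, 6, -4], [8, -4, 4]].
Applying the same elementary operations to the rows and columns of H produces a congruent diagonal matrix with entries 10, 12/5, -8/3.
Counting signs: 2 positive, 1 negative.
H is indefinite, so the origin is a saddle point.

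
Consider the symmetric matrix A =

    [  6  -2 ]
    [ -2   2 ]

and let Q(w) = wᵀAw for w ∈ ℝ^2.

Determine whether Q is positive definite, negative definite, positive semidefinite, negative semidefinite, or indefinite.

positive definite

Leading principal minors: Δ_1 = 6, Δ_2 = 8.
All leading principal minors are positive, so by Sylvester's criterion Q is positive definite.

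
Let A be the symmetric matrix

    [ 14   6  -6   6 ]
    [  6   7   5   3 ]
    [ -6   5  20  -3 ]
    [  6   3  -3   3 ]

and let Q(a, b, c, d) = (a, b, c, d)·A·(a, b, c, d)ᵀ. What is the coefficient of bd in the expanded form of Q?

6

The coefficient of bd is A[2,4] + A[4,2] = 2·3 = 6.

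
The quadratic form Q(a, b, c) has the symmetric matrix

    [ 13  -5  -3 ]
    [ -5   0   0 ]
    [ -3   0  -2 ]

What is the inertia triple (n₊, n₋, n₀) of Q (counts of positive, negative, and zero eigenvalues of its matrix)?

(1, 2, 0)

Symmetric row and column elimination reduces A to a congruent diagonal form with pivots 13, -25/13, -2.
Counting signs: 1 positive, 2 negative.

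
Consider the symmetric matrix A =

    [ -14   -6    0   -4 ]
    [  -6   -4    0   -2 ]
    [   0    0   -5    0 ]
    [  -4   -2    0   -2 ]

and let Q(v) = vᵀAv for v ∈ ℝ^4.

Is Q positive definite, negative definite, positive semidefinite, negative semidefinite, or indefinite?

Symmetric row and column elimination reduces A to a congruent diagonal form with pivots -14, -10/7, -5, -4/5.
Counting signs: 4 negative.
Hence Q is negative definite.

negative definite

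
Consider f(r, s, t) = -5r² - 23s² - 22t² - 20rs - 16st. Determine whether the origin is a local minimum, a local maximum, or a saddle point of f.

The Hessian at the origin is H = [[-10, -20, 0], [-20, -46, -16], [0, -16, -44]].
Applying the same elementary operations to the rows and columns of H produces a congruent diagonal matrix with entries -10, -6, -4/3.
So there are 3 negative pivots.
H is negative definite, so the origin is a strict local maximum.

local maximum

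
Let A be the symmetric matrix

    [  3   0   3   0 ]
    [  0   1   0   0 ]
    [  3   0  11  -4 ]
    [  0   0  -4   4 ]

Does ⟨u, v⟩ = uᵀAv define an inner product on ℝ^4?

yes

Congruent diagonalization of A (simultaneous row and column reduction) yields pivots 3, 1, 8, 2.
So there are 4 positive pivots.
Hence Q is positive definite.
⟨·,·⟩ is an inner product exactly when A is positive definite.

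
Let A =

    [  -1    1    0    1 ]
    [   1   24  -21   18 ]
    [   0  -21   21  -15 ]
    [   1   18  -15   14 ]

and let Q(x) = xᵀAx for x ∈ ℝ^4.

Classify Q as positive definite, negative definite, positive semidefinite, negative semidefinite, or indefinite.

indefinite

An LDLᵀ factorisation of A has diagonal entries -1, 25, 84/25, 2/7.
So there are 3 positive, 1 negative pivots.
Hence Q is indefinite.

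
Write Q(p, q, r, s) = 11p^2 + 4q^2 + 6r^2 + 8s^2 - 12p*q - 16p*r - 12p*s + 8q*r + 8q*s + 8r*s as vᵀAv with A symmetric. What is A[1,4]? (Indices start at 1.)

The coefficient of p·s in Q is -12. For a symmetric A this equals A[1,4] + A[4,1] = 2·A[1,4].
So A[1,4] = -12/2 = -6.

-6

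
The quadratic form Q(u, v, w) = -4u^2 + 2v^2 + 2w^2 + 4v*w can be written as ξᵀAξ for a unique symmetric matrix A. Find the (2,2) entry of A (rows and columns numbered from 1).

The coefficient of v^2 in Q is 2, and that is exactly A[2,2].

2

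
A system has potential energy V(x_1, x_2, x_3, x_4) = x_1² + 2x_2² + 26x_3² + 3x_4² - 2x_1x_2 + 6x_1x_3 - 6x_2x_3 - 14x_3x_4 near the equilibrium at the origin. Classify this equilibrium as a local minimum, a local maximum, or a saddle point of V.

local minimum

The Hessian at the origin is H = [[2, -2, 6, 0], [-2, 4, -6, 0], [6, -6, 52, -14], [0, 0, -14, 6]].
Symmetric row and column elimination reduces H to a congruent diagonal form with pivots 2, 2, 34, 4/17.
Counting signs: 4 positive.
H is positive definite, so the origin is a strict local minimum.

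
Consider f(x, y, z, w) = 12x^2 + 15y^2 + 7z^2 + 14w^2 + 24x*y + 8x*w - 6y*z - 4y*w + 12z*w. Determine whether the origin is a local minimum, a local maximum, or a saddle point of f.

local minimum

The Hessian at the origin is H = [[24, 24, 0, 8], [24, 30, -6, -4], [0, -6, 14, 12], [8, -4, 12, 28]].
Row-reducing H symmetrically gives the diagonal entries 24, 6, 8, 4/3.
Counting signs: 4 positive.
H is positive definite, so the origin is a strict local minimum.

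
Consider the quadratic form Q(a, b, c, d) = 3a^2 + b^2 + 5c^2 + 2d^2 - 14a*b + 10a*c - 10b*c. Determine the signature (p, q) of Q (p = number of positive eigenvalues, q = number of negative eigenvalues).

The associated matrix is A = [[3, -7, 5, 0], [-7, 1, -5, 0], [5, -5, 5, 0], [0, 0, 0, 2]].
Applying the same elementary operations to the rows and columns of A produces a congruent diagonal matrix with entries 3, -46/3, -10/23, 2.
So there are 2 positive, 2 negative pivots.

(2, 2)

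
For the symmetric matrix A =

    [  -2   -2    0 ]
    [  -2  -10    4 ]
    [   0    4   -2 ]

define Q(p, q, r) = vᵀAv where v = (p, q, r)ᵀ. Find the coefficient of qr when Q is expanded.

8

The coefficient of qr is A[2,3] + A[3,2] = 2·4 = 8.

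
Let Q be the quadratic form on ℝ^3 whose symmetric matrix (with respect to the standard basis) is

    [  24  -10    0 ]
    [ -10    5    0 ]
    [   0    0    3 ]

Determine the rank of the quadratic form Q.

Row-reducing A symmetrically gives the diagonal entries 24, 5/6, 3.
That gives 3 positive pivots.
The rank is the number of nonzero pivots: 3.

3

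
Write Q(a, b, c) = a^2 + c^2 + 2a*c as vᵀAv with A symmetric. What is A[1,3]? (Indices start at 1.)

1

The coefficient of a·c in Q is 2. For a symmetric A this equals A[1,3] + A[3,1] = 2·A[1,3].
So A[1,3] = 2/2 = 1.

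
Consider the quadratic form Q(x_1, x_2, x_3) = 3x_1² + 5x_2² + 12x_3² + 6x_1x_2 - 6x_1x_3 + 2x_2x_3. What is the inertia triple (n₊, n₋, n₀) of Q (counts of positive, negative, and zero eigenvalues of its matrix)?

(3, 0, 0)

Write A = [[3, 3, -3], [3, 5, 1], [-3, 1, 12]].
Applying the same elementary operations to the rows and columns of A produces a congruent diagonal matrix with entries 3, 2, 1.
Counting signs: 3 positive.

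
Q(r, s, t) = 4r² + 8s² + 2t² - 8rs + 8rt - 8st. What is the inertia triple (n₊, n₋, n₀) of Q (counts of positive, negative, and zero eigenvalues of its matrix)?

Write A = [[4, -4, 4], [-4, 8, -4], [4, -4, 2]].
Symmetric row and column elimination reduces A to a congruent diagonal form with pivots 4, 4, -2.
Counting signs: 2 positive, 1 negative.

(2, 1, 0)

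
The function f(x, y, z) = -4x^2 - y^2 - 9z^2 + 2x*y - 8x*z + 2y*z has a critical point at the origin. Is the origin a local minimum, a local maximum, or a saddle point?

The Hessian at the origin is H = [[-8, 2, -8], [2, -2, 2], [-8, 2, -18]].
An LDLᵀ factorisation of H has diagonal entries -8, -3/2, -10.
Counting signs: 3 negative.
H is negative definite, so the origin is a strict local maximum.

local maximum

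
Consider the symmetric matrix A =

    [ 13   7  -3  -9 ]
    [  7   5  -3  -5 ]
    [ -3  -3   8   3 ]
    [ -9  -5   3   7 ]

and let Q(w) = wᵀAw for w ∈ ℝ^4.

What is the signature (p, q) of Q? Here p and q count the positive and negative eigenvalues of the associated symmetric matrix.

Symmetric row and column elimination reduces A to a congruent diagonal form with pivots 13, 16/13, 23/4, 15/23.
Counting signs: 4 positive.

(4, 0)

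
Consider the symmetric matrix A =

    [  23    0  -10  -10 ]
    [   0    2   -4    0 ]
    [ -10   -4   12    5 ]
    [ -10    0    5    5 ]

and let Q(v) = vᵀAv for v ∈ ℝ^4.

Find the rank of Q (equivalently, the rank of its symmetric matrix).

4

Symmetric row and column elimination reduces A to a congruent diagonal form with pivots 23, 2, -8/23, 15/8.
So there are 3 positive, 1 negative pivots.
The rank is the number of nonzero pivots: 4.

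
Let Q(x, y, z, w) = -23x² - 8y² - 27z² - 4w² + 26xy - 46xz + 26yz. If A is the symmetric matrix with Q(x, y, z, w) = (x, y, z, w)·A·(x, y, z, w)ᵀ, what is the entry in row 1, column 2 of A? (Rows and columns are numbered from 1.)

13

The coefficient of x·y in Q is 26. For a symmetric A this equals A[1,2] + A[2,1] = 2·A[1,2].
So A[1,2] = 26/2 = 13.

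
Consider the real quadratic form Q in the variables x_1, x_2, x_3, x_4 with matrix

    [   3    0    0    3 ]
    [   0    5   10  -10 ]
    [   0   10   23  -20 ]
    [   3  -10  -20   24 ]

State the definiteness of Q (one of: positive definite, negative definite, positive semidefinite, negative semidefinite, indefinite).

positive definite

Leading principal minors: Δ_1 = 3, Δ_2 = 15, Δ_3 = 45, Δ_4 = 45.
All leading principal minors are positive, so by Sylvester's criterion Q is positive definite.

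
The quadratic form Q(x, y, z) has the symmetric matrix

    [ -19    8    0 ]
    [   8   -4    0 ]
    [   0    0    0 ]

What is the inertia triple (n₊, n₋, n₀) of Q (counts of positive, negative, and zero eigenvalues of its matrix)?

Symmetric row and column elimination reduces A to a congruent diagonal form with pivots -19, -12/19, 0.
So there are 2 negative, 1 zero pivots.

(0, 2, 1)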